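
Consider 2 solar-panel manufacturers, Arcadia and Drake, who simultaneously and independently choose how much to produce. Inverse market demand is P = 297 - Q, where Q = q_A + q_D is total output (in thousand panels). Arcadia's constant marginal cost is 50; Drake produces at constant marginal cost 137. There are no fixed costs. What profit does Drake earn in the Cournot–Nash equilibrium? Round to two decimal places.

Arcadia's profit: π_A = (297 - Q)q_A - (50q_A). Setting ∂π_A/∂q_A = 0: 247 - 2q_A - (q_D) = 0.
Drake's profit: π_D = (297 - Q)q_D - (137q_D). Setting ∂π_D/∂q_D = 0: 160 - 2q_D - (q_A) = 0.
Best responses: q_A = (247 - q_D)/2, q_D = (160 - q_A)/2.
Substituting one into the other gives q_A = 334/3 and q_D = 73/3.
Price P = 297 - 407/3 = 484/3.
Drake's profit: (484/3 - 137)·(73/3) = 592.1111.

592.11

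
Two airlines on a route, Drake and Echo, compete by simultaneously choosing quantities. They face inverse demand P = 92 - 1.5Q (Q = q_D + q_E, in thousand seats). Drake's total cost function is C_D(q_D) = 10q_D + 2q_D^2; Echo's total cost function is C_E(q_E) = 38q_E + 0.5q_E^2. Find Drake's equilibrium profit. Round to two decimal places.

Drake's profit: π_D = (92 - 1.5Q)q_D - (10q_D + 2q_D²). Setting ∂π_D/∂q_D = 0: 82 - 7q_D - (3/2)(q_E) = 0.
Echo's profit: π_E = (92 - 1.5Q)q_E - (38q_E + (1/2)q_E²). Setting ∂π_E/∂q_E = 0: 54 - 4q_E - (3/2)(q_D) = 0.
Best responses: q_D = (82 - (3/2)q_E)/7, q_E = (54 - (3/2)q_D)/4.
Substituting one into the other gives q_D = 988/103 and q_E = 1020/103.
Price P = 92 - (3/2)·19.4951 = 62.7573.
Drake's profit: 62.7573·(988/103) - 10·(988/103) - 2(988/103)² = 322.0383.

322.04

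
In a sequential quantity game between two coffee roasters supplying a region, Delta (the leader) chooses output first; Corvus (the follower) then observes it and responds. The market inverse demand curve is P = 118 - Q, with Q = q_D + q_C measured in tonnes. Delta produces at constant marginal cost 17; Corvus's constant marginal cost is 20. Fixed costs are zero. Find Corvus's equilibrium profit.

Solve by backward induction. Given q_D, the follower Corvus maximises π_C = (118 - q_D - q_C)q_C - 20q_C.
Follower FOC: 98 - q_D - 2q_C = 0, so q_C(q_D) = (98 - q_D)/2.
Delta substitutes q_C(q_D) into its own profit: π_D = q_D(118 - q_D - (98 - q_D)/2) - 17q_D = (69 - (1/2)q_D)q_D - 17q_D.
The leader's first-order condition 52 - q_D = 0 yields q_D = 52.
Then q_C = (98 - 52)/2 = 23.
Price P = 118 - 75 = 43.
Corvus's profit: (43 - 20)·23 = 529.

529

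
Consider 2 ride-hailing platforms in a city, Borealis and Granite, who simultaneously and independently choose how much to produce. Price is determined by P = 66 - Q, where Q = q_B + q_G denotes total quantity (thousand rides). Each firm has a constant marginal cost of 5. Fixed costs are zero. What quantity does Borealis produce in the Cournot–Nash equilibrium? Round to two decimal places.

A representative firm's profit is π_i = q_i(66 - Q) - 5q_i.
First-order condition (treating rivals' output as given): 61 - 2q_i - q_j = 0.
With identical firms every q_j equals q_i, so q_j = q_i and 61 = 3q_i, giving q_i = 61/3.

20.33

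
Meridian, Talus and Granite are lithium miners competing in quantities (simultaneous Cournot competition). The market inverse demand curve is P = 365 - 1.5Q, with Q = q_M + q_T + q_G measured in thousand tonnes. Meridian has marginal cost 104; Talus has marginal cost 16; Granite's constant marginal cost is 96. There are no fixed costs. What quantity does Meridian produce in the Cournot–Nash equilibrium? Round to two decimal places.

27.50

Meridian's profit: π_M = (365 - 1.5Q)q_M - (104q_M). Setting ∂π_M/∂q_M = 0: 261 - 3q_M - (3/2)(q_T + q_G) = 0.
Talus's first-order condition: 349 - 3q_T - (3/2)(q_M + q_G) = 0.
Granite's first-order condition: 269 - 3q_G - (3/2)(q_M + q_T) = 0.
Adding the 3 conditions: 879 − 3Q − 3Q = 0, i.e. Q = 293/2.
Back-substituting: q_M = (261 − 879/4)/(3/2) = 55/2, q_T = (349 − 879/4)/(3/2) = 517/6, q_G = (269 − 879/4)/(3/2) = 197/6.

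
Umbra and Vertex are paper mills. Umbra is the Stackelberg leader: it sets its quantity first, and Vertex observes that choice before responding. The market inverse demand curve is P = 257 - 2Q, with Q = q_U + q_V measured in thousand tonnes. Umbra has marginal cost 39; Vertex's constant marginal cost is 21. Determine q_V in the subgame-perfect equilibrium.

Solve by backward induction. Given q_U, the follower Vertex maximises π_V = (257 - 2q_U - 2q_V)q_V - 21q_V.
Follower FOC: 236 - 2q_U - 4q_V = 0, so q_V(q_U) = (236 - 2q_U)/4.
The leader anticipates this reaction. Substituting into P = 257 - 2Q gives P = 139 - q_U, so π_U = (139 - q_U)q_U - 39q_U.
Maximising: ∂π_U/∂q_U = 100 - 2q_U = 0, giving q_U = 50.
Then q_V = (236 - 2·50)/4 = 34.

34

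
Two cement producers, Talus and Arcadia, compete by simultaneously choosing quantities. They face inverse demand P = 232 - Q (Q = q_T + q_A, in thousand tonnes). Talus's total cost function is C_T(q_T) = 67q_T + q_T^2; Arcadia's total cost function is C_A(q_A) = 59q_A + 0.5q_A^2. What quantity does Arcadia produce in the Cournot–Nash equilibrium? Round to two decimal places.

47.91

Talus's profit: π_T = (232 - Q)q_T - (67q_T + q_T²). Setting ∂π_T/∂q_T = 0: 165 - 4q_T - (q_A) = 0.
Arcadia's first-order condition: 173 - 3q_A - (q_T) = 0.
Best responses: q_T = (165 - q_A)/4, q_A = (173 - q_T)/3.
Solving the pair: q_T = 322/11, q_A = 527/11.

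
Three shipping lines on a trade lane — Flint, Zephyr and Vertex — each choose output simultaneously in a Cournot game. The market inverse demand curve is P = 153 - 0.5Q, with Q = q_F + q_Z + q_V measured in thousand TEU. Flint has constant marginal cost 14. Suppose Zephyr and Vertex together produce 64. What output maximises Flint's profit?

With rivals' combined output fixed at 64, Flint's profit is π_F = (153 - (1/2)·64 - (1/2)q_F)q_F - (14q_F) = (121 - (1/2)q_F)q_F - (14q_F).
∂π_F/∂q_F = 107 - q_F = 0, so q_F = 107.

107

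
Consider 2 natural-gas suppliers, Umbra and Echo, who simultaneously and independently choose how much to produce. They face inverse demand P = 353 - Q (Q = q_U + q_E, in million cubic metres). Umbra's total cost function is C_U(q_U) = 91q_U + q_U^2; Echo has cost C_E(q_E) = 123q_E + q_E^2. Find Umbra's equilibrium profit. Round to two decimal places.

5947.77

Umbra's profit: π_U = (353 - Q)q_U - (91q_U + q_U²). Setting ∂π_U/∂q_U = 0: 262 - 4q_U - (q_E) = 0.
Echo's profit: π_E = (353 - Q)q_E - (123q_E + q_E²). Setting ∂π_E/∂q_E = 0: 230 - 4q_E - (q_U) = 0.
Rearranging gives the reaction functions q_U = (262 - q_E)/4 and q_E = (230 - q_U)/4.
Substituting one into the other gives q_U = 818/15 and q_E = 658/15.
Price P = 353 - 492/5 = 1273/5.
Umbra's profit: (1273/5)·(818/15) - 91·(818/15) - (818/15)² = 5947.7689.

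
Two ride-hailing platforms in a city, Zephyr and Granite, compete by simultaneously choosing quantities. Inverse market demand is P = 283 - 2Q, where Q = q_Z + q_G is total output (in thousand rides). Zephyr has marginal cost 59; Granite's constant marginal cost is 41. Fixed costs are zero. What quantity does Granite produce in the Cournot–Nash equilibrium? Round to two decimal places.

43.33

Zephyr's profit: π_Z = (283 - 2Q)q_Z - (59q_Z). Setting ∂π_Z/∂q_Z = 0: 224 - 4q_Z - 2(q_G) = 0.
Granite's first-order condition: 242 - 4q_G - 2(q_Z) = 0.
Best responses: q_Z = (224 - 2q_G)/4, q_G = (242 - 2q_Z)/4.
Solving the pair: q_Z = 103/3, q_G = 130/3.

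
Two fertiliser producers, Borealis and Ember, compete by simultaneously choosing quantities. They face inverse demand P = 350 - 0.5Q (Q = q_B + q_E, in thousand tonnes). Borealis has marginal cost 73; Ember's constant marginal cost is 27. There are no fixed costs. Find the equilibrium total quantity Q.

Borealis's profit: π_B = (350 - 0.5Q)q_B - (73q_B). Setting ∂π_B/∂q_B = 0: 277 - q_B - (1/2)(q_E) = 0.
Ember's first-order condition: 323 - q_E - (1/2)(q_B) = 0.
Best responses: q_B = (277 - (1/2)q_E), q_E = (323 - (1/2)q_B).
Substituting one into the other gives q_B = 154 and q_E = 246.
Total output Q = 154 + 246 = 400.

400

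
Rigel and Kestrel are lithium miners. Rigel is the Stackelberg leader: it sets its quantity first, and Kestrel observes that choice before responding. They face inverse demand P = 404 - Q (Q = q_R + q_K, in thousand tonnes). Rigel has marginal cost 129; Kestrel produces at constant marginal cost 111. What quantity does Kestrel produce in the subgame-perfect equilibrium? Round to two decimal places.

Solve by backward induction. Given q_R, the follower Kestrel maximises π_K = (404 - q_R - q_K)q_K - 111q_K.
Follower FOC: 293 - q_R - 2q_K = 0, so q_K(q_R) = (293 - q_R)/2.
The leader anticipates this reaction. Substituting into P = 404 - Q gives P = 515/2 - (1/2)q_R, so π_R = (515/2 - (1/2)q_R)q_R - 129q_R.
Maximising: ∂π_R/∂q_R = 257/2 - q_R = 0, giving q_R = 257/2.
Then q_K = (293 - 257/2)/2 = 329/4.

82.25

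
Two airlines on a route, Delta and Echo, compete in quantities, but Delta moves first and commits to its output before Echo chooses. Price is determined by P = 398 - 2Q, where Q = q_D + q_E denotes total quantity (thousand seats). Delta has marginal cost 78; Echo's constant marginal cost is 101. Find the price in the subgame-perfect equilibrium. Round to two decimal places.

The follower Echo best-responds to any q_D: π_E = (398 - 2Q)q_E - 101q_E.
∂π_E/∂q_E = 297 - 2q_D - 4q_E = 0 gives the reaction function q_E = (297 - 2q_D)/4.
Delta substitutes q_E(q_D) into its own profit: π_D = q_D(398 - 2q_D - (297 - 2q_D)/2) - 78q_D = (499/2 - q_D)q_D - 78q_D.
The leader's first-order condition 343/2 - 2q_D = 0 yields q_D = 343/4.
Then q_E = (297 - 2·(343/4))/4 = 251/8.
Total output Q = 937/8, so price P = 398 - 2·(937/8) = 655/4.

163.75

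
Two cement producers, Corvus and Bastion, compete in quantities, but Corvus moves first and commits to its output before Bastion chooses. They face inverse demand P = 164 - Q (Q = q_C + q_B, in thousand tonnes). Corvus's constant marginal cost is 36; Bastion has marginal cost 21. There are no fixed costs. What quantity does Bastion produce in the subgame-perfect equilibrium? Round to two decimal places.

The follower Bastion best-responds to any q_C: π_B = (164 - Q)q_B - 21q_B.
∂π_B/∂q_B = 143 - q_C - 2q_B = 0 gives the reaction function q_B = (143 - q_C)/2.
The leader anticipates this reaction. Substituting into P = 164 - Q gives P = 185/2 - (1/2)q_C, so π_C = (185/2 - (1/2)q_C)q_C - 36q_C.
Maximising: ∂π_C/∂q_C = 113/2 - q_C = 0, giving q_C = 113/2.
Then q_B = (143 - 113/2)/2 = 173/4.

43.25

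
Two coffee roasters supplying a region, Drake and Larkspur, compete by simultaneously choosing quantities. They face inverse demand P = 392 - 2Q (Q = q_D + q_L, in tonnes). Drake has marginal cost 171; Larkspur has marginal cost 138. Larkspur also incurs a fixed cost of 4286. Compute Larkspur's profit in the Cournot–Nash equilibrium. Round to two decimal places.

290.06

Drake's profit: π_D = (392 - 2Q)q_D - (171q_D). Setting ∂π_D/∂q_D = 0: 221 - 4q_D - 2(q_L) = 0.
Larkspur's first-order condition: 254 - 4q_L - 2(q_D) = 0.
So q_D = (221 - 2q_L)/4 and q_L = (254 - 2q_D)/4.
Substituting one into the other gives q_D = 94/3 and q_L = 287/6.
Price P = 392 - 2·(475/6) = 701/3.
Larkspur's profit: (701/3 - 138)·(287/6) - 4286 = 290.0556.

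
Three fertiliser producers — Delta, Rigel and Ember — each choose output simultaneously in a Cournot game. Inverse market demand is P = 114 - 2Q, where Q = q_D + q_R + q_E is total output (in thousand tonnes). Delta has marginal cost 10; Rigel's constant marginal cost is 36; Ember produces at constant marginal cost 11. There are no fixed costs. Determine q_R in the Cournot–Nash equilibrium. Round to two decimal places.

Delta's profit: π_D = (114 - 2Q)q_D - (10q_D). Setting ∂π_D/∂q_D = 0: 104 - 4q_D - 2(q_R + q_E) = 0.
Rigel's first-order condition: 78 - 4q_R - 2(q_D + q_E) = 0.
Ember's profit: π_E = (114 - 2Q)q_E - (11q_E). Setting ∂π_E/∂q_E = 0: 103 - 4q_E - 2(q_D + q_R) = 0.
Summing all 3 equations gives 285 − 8Q = 0, hence Q = 285/8.
Back-substituting: q_D = (104 − 285/4)/2 = 131/8, q_R = (78 − 285/4)/2 = 27/8, q_E = (103 − 285/4)/2 = 127/8.

3.38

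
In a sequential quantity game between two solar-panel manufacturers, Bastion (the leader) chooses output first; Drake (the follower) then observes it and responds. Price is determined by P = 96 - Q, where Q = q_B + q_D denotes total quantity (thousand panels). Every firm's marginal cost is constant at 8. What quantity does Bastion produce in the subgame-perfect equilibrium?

44

Solve by backward induction. Given q_B, the follower Drake maximises π_D = (96 - q_B - q_D)q_D - 8q_D.
Follower FOC: 88 - q_B - 2q_D = 0, so q_D(q_B) = (88 - q_B)/2.
Bastion substitutes q_D(q_B) into its own profit: π_B = q_B(96 - q_B - (88 - q_B)/2) - 8q_B = (52 - (1/2)q_B)q_B - 8q_B.
Leader FOC: 44 - q_B = 0, so q_B = 44.
Then q_D = (88 - 44)/2 = 22.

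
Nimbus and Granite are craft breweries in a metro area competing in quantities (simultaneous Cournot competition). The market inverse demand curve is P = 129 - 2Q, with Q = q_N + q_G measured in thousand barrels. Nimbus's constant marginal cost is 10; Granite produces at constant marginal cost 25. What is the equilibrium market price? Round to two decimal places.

Nimbus's profit: π_N = (129 - 2Q)q_N - (10q_N). Setting ∂π_N/∂q_N = 0: 119 - 4q_N - 2(q_G) = 0.
Granite's first-order condition: 104 - 4q_G - 2(q_N) = 0.
Rearranging gives the reaction functions q_N = (119 - 2q_G)/4 and q_G = (104 - 2q_N)/4.
Solving the pair: q_N = 67/3, q_G = 89/6.
Total output Q = 223/6, so price P = 129 - 2·(223/6) = 164/3.

54.67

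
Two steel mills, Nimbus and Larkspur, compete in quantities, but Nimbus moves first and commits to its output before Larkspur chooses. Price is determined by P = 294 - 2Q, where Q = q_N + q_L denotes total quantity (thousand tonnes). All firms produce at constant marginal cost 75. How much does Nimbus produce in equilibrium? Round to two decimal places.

54.75

Solve by backward induction. Given q_N, the follower Larkspur maximises π_L = (294 - 2q_N - 2q_L)q_L - 75q_L.
Setting the follower's marginal profit to zero, 219 - 2q_N - 4q_L = 0, i.e. q_L = (219 - 2q_N)/4.
Nimbus substitutes q_L(q_N) into its own profit: π_N = q_N(294 - 2q_N - (219 - 2q_N)/2) - 75q_N = (369/2 - q_N)q_N - 75q_N.
Leader FOC: 219/2 - 2q_N = 0, so q_N = 219/4.
Then q_L = (219 - 2·(219/4))/4 = 219/8.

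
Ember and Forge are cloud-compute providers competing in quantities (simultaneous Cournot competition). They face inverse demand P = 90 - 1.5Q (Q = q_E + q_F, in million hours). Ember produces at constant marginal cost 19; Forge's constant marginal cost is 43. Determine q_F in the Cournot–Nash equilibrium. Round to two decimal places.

5.11

Ember's profit: π_E = (90 - 1.5Q)q_E - (19q_E). Setting ∂π_E/∂q_E = 0: 71 - 3q_E - (3/2)(q_F) = 0.
Forge's profit: π_F = (90 - 1.5Q)q_F - (43q_F). Setting ∂π_F/∂q_F = 0: 47 - 3q_F - (3/2)(q_E) = 0.
Rearranging gives the reaction functions q_E = (71 - (3/2)q_F)/3 and q_F = (47 - (3/2)q_E)/3.
Solving the pair: q_E = 190/9, q_F = 46/9.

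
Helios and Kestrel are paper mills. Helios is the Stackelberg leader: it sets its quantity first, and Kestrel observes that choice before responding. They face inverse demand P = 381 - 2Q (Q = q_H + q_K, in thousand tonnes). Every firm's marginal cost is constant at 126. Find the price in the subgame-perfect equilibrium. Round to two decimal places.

189.75

The follower Kestrel best-responds to any q_H: π_K = (381 - 2Q)q_K - 126q_K.
Setting the follower's marginal profit to zero, 255 - 2q_H - 4q_K = 0, i.e. q_K = (255 - 2q_H)/4.
Helios substitutes q_K(q_H) into its own profit: π_H = q_H(381 - 2q_H - (255 - 2q_H)/2) - 126q_H = (507/2 - q_H)q_H - 126q_H.
Maximising: ∂π_H/∂q_H = 255/2 - 2q_H = 0, giving q_H = 255/4.
Then q_K = (255 - 2·(255/4))/4 = 255/8.
Total output Q = 765/8, so price P = 381 - 2·(765/8) = 759/4.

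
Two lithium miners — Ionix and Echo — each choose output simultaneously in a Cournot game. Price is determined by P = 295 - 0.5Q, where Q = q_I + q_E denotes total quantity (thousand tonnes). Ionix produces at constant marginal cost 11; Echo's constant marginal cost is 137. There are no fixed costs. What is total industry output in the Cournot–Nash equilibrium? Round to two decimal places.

294.67

Ionix's profit: π_I = (295 - 0.5Q)q_I - (11q_I). Setting ∂π_I/∂q_I = 0: 284 - q_I - (1/2)(q_E) = 0.
Echo's profit: π_E = (295 - 0.5Q)q_E - (137q_E). Setting ∂π_E/∂q_E = 0: 158 - q_E - (1/2)(q_I) = 0.
So q_I = (284 - (1/2)q_E) and q_E = (158 - (1/2)q_I).
Substituting one into the other gives q_I = 820/3 and q_E = 64/3.
Total output Q = 820/3 + 64/3 = 884/3.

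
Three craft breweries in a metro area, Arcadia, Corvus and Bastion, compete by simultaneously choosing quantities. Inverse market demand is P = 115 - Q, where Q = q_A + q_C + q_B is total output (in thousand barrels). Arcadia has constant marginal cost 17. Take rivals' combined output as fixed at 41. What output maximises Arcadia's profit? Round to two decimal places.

With rivals' combined output fixed at 41, Arcadia's profit is π_A = (115 - 41 - q_A)q_A - (17q_A) = (74 - q_A)q_A - (17q_A).
∂π_A/∂q_A = 57 - 2q_A = 0, so q_A = 57/2.

28.50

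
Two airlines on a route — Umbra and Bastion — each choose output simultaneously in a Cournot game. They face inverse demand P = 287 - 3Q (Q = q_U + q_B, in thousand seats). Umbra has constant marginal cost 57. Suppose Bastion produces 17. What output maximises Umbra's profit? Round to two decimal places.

29.83

With the rival's output fixed at 17, Umbra's profit is π_U = (287 - 3·17 - 3q_U)q_U - (57q_U) = (236 - 3q_U)q_U - (57q_U).
∂π_U/∂q_U = 179 - 6q_U = 0, so q_U = 179/6.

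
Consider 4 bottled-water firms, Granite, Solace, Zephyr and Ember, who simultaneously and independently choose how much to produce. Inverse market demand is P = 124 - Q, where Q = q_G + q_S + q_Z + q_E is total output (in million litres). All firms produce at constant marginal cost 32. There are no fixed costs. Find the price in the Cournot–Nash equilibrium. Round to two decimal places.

50.40

A representative firm's profit is π_i = q_i(124 - Q) - 32q_i.
Setting ∂π_i/∂q_i = 0 with rivals' quantities fixed: 92 - 2q_i - Σ_{j≠i} q_j = 0.
With identical firms every q_j equals q_i, so Σ_{j≠i} q_j = 3q_i and 92 = 5q_i, giving q_i = 92/5.
Total output Q = 368/5, so price P = 124 - 368/5 = 252/5.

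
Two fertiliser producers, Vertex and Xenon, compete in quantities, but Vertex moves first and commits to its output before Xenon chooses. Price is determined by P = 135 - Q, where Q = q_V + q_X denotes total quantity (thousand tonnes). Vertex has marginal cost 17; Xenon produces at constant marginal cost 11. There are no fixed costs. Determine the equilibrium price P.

The follower Xenon best-responds to any q_V: π_X = (135 - Q)q_X - 11q_X.
Follower FOC: 124 - q_V - 2q_X = 0, so q_X(q_V) = (124 - q_V)/2.
The leader anticipates this reaction. Substituting into P = 135 - Q gives P = 73 - (1/2)q_V, so π_V = (73 - (1/2)q_V)q_V - 17q_V.
The leader's first-order condition 56 - q_V = 0 yields q_V = 56.
Then q_X = (124 - 56)/2 = 34.
Total output Q = 90, so price P = 135 - 90 = 45.

45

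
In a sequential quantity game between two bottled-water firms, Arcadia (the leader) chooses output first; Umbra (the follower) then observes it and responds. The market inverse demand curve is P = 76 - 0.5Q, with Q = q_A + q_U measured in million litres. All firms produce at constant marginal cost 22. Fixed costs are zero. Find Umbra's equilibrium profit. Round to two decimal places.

364.50

The follower Umbra best-responds to any q_A: π_U = (76 - 0.5Q)q_U - 22q_U.
∂π_U/∂q_U = 54 - (1/2)q_A - q_U = 0 gives the reaction function q_U = (54 - (1/2)q_A).
The leader anticipates this reaction. Substituting into P = 76 - 0.5Q gives P = 49 - (1/4)q_A, so π_A = (49 - (1/4)q_A)q_A - 22q_A.
The leader's first-order condition 27 - (1/2)q_A = 0 yields q_A = 54.
Then q_U = (54 - (1/2)·54) = 27.
Price P = 76 - (1/2)·81 = 71/2.
Umbra's profit: (71/2 - 22)·27 = 729/2.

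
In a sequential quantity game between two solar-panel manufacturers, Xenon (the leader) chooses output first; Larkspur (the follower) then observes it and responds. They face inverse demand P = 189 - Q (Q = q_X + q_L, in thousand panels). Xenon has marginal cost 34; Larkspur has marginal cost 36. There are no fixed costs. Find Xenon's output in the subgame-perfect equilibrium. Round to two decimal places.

78.50

The follower Larkspur best-responds to any q_X: π_L = (189 - Q)q_L - 36q_L.
∂π_L/∂q_L = 153 - q_X - 2q_L = 0 gives the reaction function q_L = (153 - q_X)/2.
Xenon substitutes q_L(q_X) into its own profit: π_X = q_X(189 - q_X - (153 - q_X)/2) - 34q_X = (225/2 - (1/2)q_X)q_X - 34q_X.
Maximising: ∂π_X/∂q_X = 157/2 - q_X = 0, giving q_X = 157/2.
Then q_L = (153 - 157/2)/2 = 149/4.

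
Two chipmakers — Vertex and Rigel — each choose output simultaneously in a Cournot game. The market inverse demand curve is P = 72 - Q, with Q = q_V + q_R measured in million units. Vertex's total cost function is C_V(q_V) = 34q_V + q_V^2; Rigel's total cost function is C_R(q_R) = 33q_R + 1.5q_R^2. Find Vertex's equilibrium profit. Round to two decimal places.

Vertex's profit: π_V = (72 - Q)q_V - (34q_V + q_V²). Setting ∂π_V/∂q_V = 0: 38 - 4q_V - (q_R) = 0.
Rigel's first-order condition: 39 - 5q_R - (q_V) = 0.
Best responses: q_V = (38 - q_R)/4, q_R = (39 - q_V)/5.
Solving the pair: q_V = 151/19, q_R = 118/19.
Price P = 72 - 269/19 = 1099/19.
Vertex's profit: (1099/19)·(151/19) - 34·(151/19) - (151/19)² = 126.3213.

126.32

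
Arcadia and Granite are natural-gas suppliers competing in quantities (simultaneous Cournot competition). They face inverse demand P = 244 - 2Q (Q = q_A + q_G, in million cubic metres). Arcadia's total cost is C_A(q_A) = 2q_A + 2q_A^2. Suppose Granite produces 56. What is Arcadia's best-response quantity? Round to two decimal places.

16.25

With the rival's output fixed at 56, Arcadia's profit is π_A = (244 - 2·56 - 2q_A)q_A - (2q_A + 2q_A²) = (132 - 2q_A)q_A - (2q_A + 2q_A²).
∂π_A/∂q_A = 130 - 8q_A = 0, so q_A = 65/4.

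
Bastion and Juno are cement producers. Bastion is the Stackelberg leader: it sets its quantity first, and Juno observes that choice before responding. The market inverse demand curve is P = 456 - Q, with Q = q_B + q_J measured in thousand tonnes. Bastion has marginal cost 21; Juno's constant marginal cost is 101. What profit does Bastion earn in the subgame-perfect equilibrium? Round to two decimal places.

33153.13

Solve by backward induction. Given q_B, the follower Juno maximises π_J = (456 - q_B - q_J)q_J - 101q_J.
∂π_J/∂q_J = 355 - q_B - 2q_J = 0 gives the reaction function q_J = (355 - q_B)/2.
Bastion substitutes q_J(q_B) into its own profit: π_B = q_B(456 - q_B - (355 - q_B)/2) - 21q_B = (557/2 - (1/2)q_B)q_B - 21q_B.
Leader FOC: 515/2 - q_B = 0, so q_B = 515/2.
Then q_J = (355 - 515/2)/2 = 195/4.
Price P = 456 - 1225/4 = 599/4.
Bastion's profit: (599/4 - 21)·(515/2) = 33153.1250.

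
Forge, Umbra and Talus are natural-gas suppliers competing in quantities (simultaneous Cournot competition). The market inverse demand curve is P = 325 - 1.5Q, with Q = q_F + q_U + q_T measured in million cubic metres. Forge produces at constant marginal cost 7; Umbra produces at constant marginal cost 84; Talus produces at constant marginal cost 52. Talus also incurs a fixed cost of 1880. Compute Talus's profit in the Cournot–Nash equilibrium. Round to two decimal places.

936.67

Forge's profit: π_F = (325 - 1.5Q)q_F - (7q_F). Setting ∂π_F/∂q_F = 0: 318 - 3q_F - (3/2)(q_U + q_T) = 0.
Umbra's profit: π_U = (325 - 1.5Q)q_U - (84q_U). Setting ∂π_U/∂q_U = 0: 241 - 3q_U - (3/2)(q_F + q_T) = 0.
Talus's profit: π_T = (325 - 1.5Q)q_T - (52q_T). Setting ∂π_T/∂q_T = 0: 273 - 3q_T - (3/2)(q_F + q_U) = 0.
Adding the 3 conditions: 832 − 3Q − 3Q = 0, i.e. Q = 416/3.
Back-substituting: q_F = (318 − 208)/(3/2) = 220/3, q_U = (241 − 208)/(3/2) = 22, q_T = (273 − 208)/(3/2) = 130/3.
Price P = 325 - (3/2)·(416/3) = 117.
Talus's profit: (117 - 52)·(130/3) - 1880 = 936.6667.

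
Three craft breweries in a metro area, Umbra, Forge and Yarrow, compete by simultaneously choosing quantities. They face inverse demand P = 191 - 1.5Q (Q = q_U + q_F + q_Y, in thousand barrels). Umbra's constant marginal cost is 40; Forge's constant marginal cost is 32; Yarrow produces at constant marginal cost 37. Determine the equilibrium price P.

Umbra's profit: π_U = (191 - 1.5Q)q_U - (40q_U). Setting ∂π_U/∂q_U = 0: 151 - 3q_U - (3/2)(q_F + q_Y) = 0.
Forge's profit: π_F = (191 - 1.5Q)q_F - (32q_F). Setting ∂π_F/∂q_F = 0: 159 - 3q_F - (3/2)(q_U + q_Y) = 0.
Yarrow's first-order condition: 154 - 3q_Y - (3/2)(q_U + q_F) = 0.
Adding the 3 first-order conditions: 464 − 6Q = 0, so Q = 232/3.
Back-substituting: q_U = (151 − 116)/(3/2) = 70/3, q_F = (159 − 116)/(3/2) = 86/3, q_Y = (154 − 116)/(3/2) = 76/3.
Total output Q = 232/3, so price P = 191 - (3/2)·(232/3) = 75.

75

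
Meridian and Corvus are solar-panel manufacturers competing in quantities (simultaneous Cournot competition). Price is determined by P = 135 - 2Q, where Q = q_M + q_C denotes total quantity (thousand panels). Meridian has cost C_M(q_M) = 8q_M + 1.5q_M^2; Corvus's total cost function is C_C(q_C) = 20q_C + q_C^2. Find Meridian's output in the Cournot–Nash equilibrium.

Meridian's profit: π_M = (135 - 2Q)q_M - (8q_M + (3/2)q_M²). Setting ∂π_M/∂q_M = 0: 127 - 7q_M - 2(q_C) = 0.
Corvus's first-order condition: 115 - 6q_C - 2(q_M) = 0.
Rearranging gives the reaction functions q_M = (127 - 2q_C)/7 and q_C = (115 - 2q_M)/6.
Solving the pair: q_M = 14, q_C = 29/2.

14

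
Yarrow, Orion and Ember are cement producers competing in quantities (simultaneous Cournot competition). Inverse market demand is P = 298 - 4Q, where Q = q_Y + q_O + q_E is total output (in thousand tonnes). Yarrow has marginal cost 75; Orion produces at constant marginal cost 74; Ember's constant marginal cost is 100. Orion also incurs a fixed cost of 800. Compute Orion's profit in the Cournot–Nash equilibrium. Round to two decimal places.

Yarrow's profit: π_Y = (298 - 4Q)q_Y - (75q_Y). Setting ∂π_Y/∂q_Y = 0: 223 - 8q_Y - 4(q_O + q_E) = 0.
Orion's first-order condition: 224 - 8q_O - 4(q_Y + q_E) = 0.
Ember's profit: π_E = (298 - 4Q)q_E - (100q_E). Setting ∂π_E/∂q_E = 0: 198 - 8q_E - 4(q_Y + q_O) = 0.
Adding the 3 conditions: 645 − 8Q − 8Q = 0, i.e. Q = 645/16.
Back-substituting: q_Y = (223 − 645/4)/4 = 247/16, q_O = (224 − 645/4)/4 = 251/16, q_E = (198 − 645/4)/4 = 147/16.
Price P = 298 - 4·(645/16) = 547/4.
Orion's profit: (547/4 - 74)·(251/16) - 800 = 184.3906.

184.39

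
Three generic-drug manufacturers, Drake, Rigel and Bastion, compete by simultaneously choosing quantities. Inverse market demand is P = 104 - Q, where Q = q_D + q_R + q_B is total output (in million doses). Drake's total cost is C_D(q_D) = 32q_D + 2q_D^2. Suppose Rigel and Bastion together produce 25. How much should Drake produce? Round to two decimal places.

With rivals' combined output fixed at 25, Drake's profit is π_D = (104 - 25 - q_D)q_D - (32q_D + 2q_D²) = (79 - q_D)q_D - (32q_D + 2q_D²).
∂π_D/∂q_D = 47 - 6q_D = 0, so q_D = 47/6.

7.83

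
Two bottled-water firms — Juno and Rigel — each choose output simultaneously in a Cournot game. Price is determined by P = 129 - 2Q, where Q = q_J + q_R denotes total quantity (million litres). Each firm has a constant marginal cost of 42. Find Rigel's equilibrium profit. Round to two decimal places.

Each firm earns π_i = (129 - 2Q)q_i - 42q_i.
Setting ∂π_i/∂q_i = 0 with rivals' quantities fixed: 87 - 4q_i - 2q_j = 0.
With identical firms every q_j equals q_i, so q_j = q_i and 87 = 6q_i, giving q_i = 29/2.
Price P = 129 - 2·29 = 71.
Rigel's profit: (71 - 42)·(29/2) = 841/2.

420.50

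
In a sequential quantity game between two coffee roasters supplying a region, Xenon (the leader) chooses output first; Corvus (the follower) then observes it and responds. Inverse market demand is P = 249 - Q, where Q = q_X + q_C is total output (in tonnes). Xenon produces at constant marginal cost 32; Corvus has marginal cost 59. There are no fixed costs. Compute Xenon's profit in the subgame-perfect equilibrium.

Solve by backward induction. Given q_X, the follower Corvus maximises π_C = (249 - q_X - q_C)q_C - 59q_C.
∂π_C/∂q_C = 190 - q_X - 2q_C = 0 gives the reaction function q_C = (190 - q_X)/2.
The leader anticipates this reaction. Substituting into P = 249 - Q gives P = 154 - (1/2)q_X, so π_X = (154 - (1/2)q_X)q_X - 32q_X.
Maximising: ∂π_X/∂q_X = 122 - q_X = 0, giving q_X = 122.
Then q_C = (190 - 122)/2 = 34.
Price P = 249 - 156 = 93.
Xenon's profit: (93 - 32)·122 = 7442.

7442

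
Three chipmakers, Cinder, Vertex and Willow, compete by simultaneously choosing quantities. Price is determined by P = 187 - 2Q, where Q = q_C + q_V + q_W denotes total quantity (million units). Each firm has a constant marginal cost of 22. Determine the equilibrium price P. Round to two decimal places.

63.25

Each firm earns π_i = (187 - 2Q)q_i - 22q_i.
First-order condition (treating rivals' output as given): 165 - 4q_i - 2·Σ_{j≠i} q_j = 0.
With identical firms every q_j equals q_i, so Σ_{j≠i} q_j = 2q_i and 165 = 8q_i, giving q_i = 165/8.
Total output Q = 495/8, so price P = 187 - 2·(495/8) = 253/4.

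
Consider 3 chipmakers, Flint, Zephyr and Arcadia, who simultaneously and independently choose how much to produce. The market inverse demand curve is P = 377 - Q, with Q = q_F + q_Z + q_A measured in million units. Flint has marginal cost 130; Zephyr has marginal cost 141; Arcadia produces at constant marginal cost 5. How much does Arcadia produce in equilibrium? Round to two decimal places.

158.25

Flint's profit: π_F = (377 - Q)q_F - (130q_F). Setting ∂π_F/∂q_F = 0: 247 - 2q_F - (q_Z + q_A) = 0.
Zephyr's profit: π_Z = (377 - Q)q_Z - (141q_Z). Setting ∂π_Z/∂q_Z = 0: 236 - 2q_Z - (q_F + q_A) = 0.
Arcadia's first-order condition: 372 - 2q_A - (q_F + q_Z) = 0.
Summing all 3 equations gives 855 − 4Q = 0, hence Q = 855/4.
Back-substituting: q_F = (247 − 855/4) = 133/4, q_Z = (236 − 855/4) = 89/4, q_A = (372 − 855/4) = 633/4.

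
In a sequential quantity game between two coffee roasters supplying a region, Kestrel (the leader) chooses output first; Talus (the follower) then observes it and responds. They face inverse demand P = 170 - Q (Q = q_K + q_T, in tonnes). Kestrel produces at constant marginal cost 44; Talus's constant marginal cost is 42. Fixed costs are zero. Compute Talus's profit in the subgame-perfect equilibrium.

Solve by backward induction. Given q_K, the follower Talus maximises π_T = (170 - q_K - q_T)q_T - 42q_T.
Follower FOC: 128 - q_K - 2q_T = 0, so q_T(q_K) = (128 - q_K)/2.
The leader anticipates this reaction. Substituting into P = 170 - Q gives P = 106 - (1/2)q_K, so π_K = (106 - (1/2)q_K)q_K - 44q_K.
Leader FOC: 62 - q_K = 0, so q_K = 62.
Then q_T = (128 - 62)/2 = 33.
Price P = 170 - 95 = 75.
Talus's profit: (75 - 42)·33 = 1089.

1089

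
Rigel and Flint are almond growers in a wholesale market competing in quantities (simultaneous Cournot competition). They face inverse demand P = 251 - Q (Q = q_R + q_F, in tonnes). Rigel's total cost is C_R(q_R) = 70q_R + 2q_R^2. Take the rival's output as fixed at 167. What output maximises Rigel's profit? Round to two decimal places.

2.33

With the rival's output fixed at 167, Rigel's profit is π_R = (251 - 167 - q_R)q_R - (70q_R + 2q_R²) = (84 - q_R)q_R - (70q_R + 2q_R²).
∂π_R/∂q_R = 14 - 6q_R = 0, so q_R = 7/3.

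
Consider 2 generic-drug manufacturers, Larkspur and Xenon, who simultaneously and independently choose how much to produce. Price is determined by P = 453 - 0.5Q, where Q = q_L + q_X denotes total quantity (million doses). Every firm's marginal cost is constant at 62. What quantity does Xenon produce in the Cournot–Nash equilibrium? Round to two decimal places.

Each firm earns π_i = (453 - 0.5Q)q_i - 62q_i.
Setting ∂π_i/∂q_i = 0 with rivals' quantities fixed: 391 - q_i - (1/2)q_j = 0.
By symmetry each firm produces the same amount; substituting q_j = q_i yields q_i = 391/(3/2) = 782/3.

260.67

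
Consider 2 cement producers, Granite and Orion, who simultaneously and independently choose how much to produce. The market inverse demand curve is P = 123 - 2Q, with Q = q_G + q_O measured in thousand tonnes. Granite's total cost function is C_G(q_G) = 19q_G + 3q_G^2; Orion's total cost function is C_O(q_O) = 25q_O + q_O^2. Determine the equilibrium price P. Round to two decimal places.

80.14

Granite's profit: π_G = (123 - 2Q)q_G - (19q_G + 3q_G²). Setting ∂π_G/∂q_G = 0: 104 - 10q_G - 2(q_O) = 0.
Orion's profit: π_O = (123 - 2Q)q_O - (25q_O + q_O²). Setting ∂π_O/∂q_O = 0: 98 - 6q_O - 2(q_G) = 0.
So q_G = (104 - 2q_O)/10 and q_O = (98 - 2q_G)/6.
Solving the pair: q_G = 107/14, q_O = 193/14.
Total output Q = 150/7, so price P = 123 - 2·(150/7) = 561/7.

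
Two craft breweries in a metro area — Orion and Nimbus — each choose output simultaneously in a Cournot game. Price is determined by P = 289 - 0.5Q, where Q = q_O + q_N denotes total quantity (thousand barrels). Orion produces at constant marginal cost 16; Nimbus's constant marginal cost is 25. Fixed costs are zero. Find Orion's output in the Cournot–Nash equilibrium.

Orion's profit: π_O = (289 - 0.5Q)q_O - (16q_O). Setting ∂π_O/∂q_O = 0: 273 - q_O - (1/2)(q_N) = 0.
Nimbus's profit: π_N = (289 - 0.5Q)q_N - (25q_N). Setting ∂π_N/∂q_N = 0: 264 - q_N - (1/2)(q_O) = 0.
So q_O = (273 - (1/2)q_N) and q_N = (264 - (1/2)q_O).
Solving the pair: q_O = 188, q_N = 170.

188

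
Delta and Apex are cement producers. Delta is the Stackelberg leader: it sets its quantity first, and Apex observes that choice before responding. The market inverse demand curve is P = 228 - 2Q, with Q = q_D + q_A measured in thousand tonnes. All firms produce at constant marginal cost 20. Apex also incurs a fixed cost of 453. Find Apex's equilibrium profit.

899

Solve by backward induction. Given q_D, the follower Apex maximises π_A = (228 - 2q_D - 2q_A)q_A - 20q_A.
Setting the follower's marginal profit to zero, 208 - 2q_D - 4q_A = 0, i.e. q_A = (208 - 2q_D)/4.
The leader anticipates this reaction. Substituting into P = 228 - 2Q gives P = 124 - q_D, so π_D = (124 - q_D)q_D - 20q_D.
Maximising: ∂π_D/∂q_D = 104 - 2q_D = 0, giving q_D = 52.
Then q_A = (208 - 2·52)/4 = 26.
Price P = 228 - 2·78 = 72.
Apex's profit: (72 - 20)·26 - 453 = 899.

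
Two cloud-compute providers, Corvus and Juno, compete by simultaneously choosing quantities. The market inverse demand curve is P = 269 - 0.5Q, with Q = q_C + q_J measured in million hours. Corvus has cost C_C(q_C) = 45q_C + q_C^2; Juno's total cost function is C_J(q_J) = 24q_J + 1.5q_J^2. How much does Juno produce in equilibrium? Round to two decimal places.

53.02

Corvus's profit: π_C = (269 - 0.5Q)q_C - (45q_C + q_C²). Setting ∂π_C/∂q_C = 0: 224 - 3q_C - (1/2)(q_J) = 0.
Juno's profit: π_J = (269 - 0.5Q)q_J - (24q_J + (3/2)q_J²). Setting ∂π_J/∂q_J = 0: 245 - 4q_J - (1/2)(q_C) = 0.
Rearranging gives the reaction functions q_C = (224 - (1/2)q_J)/3 and q_J = (245 - (1/2)q_C)/4.
Solving the pair: q_C = 65.8298, q_J = 53.0213.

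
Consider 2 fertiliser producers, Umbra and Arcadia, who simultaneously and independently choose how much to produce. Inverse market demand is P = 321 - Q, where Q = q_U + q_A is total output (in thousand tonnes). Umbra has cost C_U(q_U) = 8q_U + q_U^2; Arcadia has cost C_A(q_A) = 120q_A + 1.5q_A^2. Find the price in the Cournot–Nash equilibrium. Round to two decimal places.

223.37

Umbra's profit: π_U = (321 - Q)q_U - (8q_U + q_U²). Setting ∂π_U/∂q_U = 0: 313 - 4q_U - (q_A) = 0.
Arcadia's first-order condition: 201 - 5q_A - (q_U) = 0.
So q_U = (313 - q_A)/4 and q_A = (201 - q_U)/5.
Substituting one into the other gives q_U = 1364/19 and q_A = 491/19.
Total output Q = 1855/19, so price P = 321 - 1855/19 = 223.3684.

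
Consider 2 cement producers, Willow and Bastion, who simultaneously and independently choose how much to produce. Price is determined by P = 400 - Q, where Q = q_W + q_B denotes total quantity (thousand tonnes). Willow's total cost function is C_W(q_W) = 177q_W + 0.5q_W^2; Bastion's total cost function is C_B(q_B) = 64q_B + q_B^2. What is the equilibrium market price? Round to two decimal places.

Willow's profit: π_W = (400 - Q)q_W - (177q_W + (1/2)q_W²). Setting ∂π_W/∂q_W = 0: 223 - 3q_W - (q_B) = 0.
Bastion's first-order condition: 336 - 4q_B - (q_W) = 0.
Rearranging gives the reaction functions q_W = (223 - q_B)/3 and q_B = (336 - q_W)/4.
Solving the pair: q_W = 556/11, q_B = 785/11.
Total output Q = 1341/11, so price P = 400 - 1341/11 = 278.0909.

278.09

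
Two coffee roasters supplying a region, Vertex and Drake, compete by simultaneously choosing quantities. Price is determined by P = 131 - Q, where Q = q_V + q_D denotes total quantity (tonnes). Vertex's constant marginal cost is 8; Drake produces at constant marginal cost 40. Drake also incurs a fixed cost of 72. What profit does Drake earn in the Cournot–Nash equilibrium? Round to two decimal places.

Vertex's profit: π_V = (131 - Q)q_V - (8q_V). Setting ∂π_V/∂q_V = 0: 123 - 2q_V - (q_D) = 0.
Drake's profit: π_D = (131 - Q)q_D - (40q_D). Setting ∂π_D/∂q_D = 0: 91 - 2q_D - (q_V) = 0.
Best responses: q_V = (123 - q_D)/2, q_D = (91 - q_V)/2.
Substituting one into the other gives q_V = 155/3 and q_D = 59/3.
Price P = 131 - 214/3 = 179/3.
Drake's profit: (179/3 - 40)·(59/3) - 72 = 314.7778.

314.78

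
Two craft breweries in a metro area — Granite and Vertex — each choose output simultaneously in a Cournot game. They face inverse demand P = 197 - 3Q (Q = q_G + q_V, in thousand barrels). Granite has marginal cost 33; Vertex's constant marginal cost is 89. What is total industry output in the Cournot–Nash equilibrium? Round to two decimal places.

Granite's profit: π_G = (197 - 3Q)q_G - (33q_G). Setting ∂π_G/∂q_G = 0: 164 - 6q_G - 3(q_V) = 0.
Vertex's profit: π_V = (197 - 3Q)q_V - (89q_V). Setting ∂π_V/∂q_V = 0: 108 - 6q_V - 3(q_G) = 0.
Rearranging gives the reaction functions q_G = (164 - 3q_V)/6 and q_V = (108 - 3q_G)/6.
Substituting one into the other gives q_G = 220/9 and q_V = 52/9.
Total output Q = 220/9 + 52/9 = 272/9.

30.22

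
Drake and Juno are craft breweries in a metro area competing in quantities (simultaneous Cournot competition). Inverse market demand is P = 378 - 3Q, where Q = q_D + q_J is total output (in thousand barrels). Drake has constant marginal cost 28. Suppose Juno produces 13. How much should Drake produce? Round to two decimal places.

51.83

With the rival's output fixed at 13, Drake's profit is π_D = (378 - 3·13 - 3q_D)q_D - (28q_D) = (339 - 3q_D)q_D - (28q_D).
∂π_D/∂q_D = 311 - 6q_D = 0, so q_D = 311/6.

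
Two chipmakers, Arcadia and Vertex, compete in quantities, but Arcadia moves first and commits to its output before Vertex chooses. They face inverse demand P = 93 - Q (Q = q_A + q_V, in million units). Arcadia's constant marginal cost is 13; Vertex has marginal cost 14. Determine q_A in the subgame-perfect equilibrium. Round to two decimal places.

40.50

The follower Vertex best-responds to any q_A: π_V = (93 - Q)q_V - 14q_V.
Setting the follower's marginal profit to zero, 79 - q_A - 2q_V = 0, i.e. q_V = (79 - q_A)/2.
Arcadia substitutes q_V(q_A) into its own profit: π_A = q_A(93 - q_A - (79 - q_A)/2) - 13q_A = (107/2 - (1/2)q_A)q_A - 13q_A.
Maximising: ∂π_A/∂q_A = 81/2 - q_A = 0, giving q_A = 81/2.
Then q_V = (79 - 81/2)/2 = 77/4.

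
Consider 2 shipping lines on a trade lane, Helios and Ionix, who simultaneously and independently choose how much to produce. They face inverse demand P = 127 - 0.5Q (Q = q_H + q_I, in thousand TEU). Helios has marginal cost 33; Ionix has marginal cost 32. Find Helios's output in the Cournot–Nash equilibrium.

62

Helios's profit: π_H = (127 - 0.5Q)q_H - (33q_H). Setting ∂π_H/∂q_H = 0: 94 - q_H - (1/2)(q_I) = 0.
Ionix's profit: π_I = (127 - 0.5Q)q_I - (32q_I). Setting ∂π_I/∂q_I = 0: 95 - q_I - (1/2)(q_H) = 0.
Best responses: q_H = (94 - (1/2)q_I), q_I = (95 - (1/2)q_H).
Substituting one into the other gives q_H = 62 and q_I = 64.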